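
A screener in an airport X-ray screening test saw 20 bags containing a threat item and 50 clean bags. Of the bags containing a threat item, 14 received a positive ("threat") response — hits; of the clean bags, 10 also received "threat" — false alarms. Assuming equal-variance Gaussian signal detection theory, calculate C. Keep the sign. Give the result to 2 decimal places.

H = 14/20 = 0.7000
FA = 10/50 = 0.2000
Φ⁻¹(H) = 0.524
Φ⁻¹(FA) = -0.842
c = −½·[z(H) + z(FA)] = −0.5 × (0.524 + (-0.842)) = 0.159
c > 0: the screener has a conservative response bias.

C = 0.16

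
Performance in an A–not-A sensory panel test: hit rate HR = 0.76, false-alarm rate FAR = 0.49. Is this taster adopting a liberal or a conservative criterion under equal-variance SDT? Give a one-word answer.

z(H) = 0.706, z(FA) = -0.025
c = −½·(z(H) + z(FA)) = -0.3405
c < 0 → liberal criterion (biased toward responding “yes”).

liberal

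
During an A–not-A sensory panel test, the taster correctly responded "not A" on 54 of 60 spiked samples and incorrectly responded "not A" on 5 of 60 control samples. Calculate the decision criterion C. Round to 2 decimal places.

H = 54/60 = 0.9000
FA = 5/60 = 0.0833
z(H) = 1.2816
z(FA) = -1.3832
c = −½·[z(H) + z(FA)] = −0.5 × (1.2816 + (-1.3832)) = 0.0508
c > 0: the taster has a conservative response bias.

C = 0.05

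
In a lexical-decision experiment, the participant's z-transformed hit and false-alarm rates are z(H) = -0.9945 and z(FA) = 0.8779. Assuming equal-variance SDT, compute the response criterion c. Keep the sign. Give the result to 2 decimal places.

c = 0.06

c = −½·[z(H) + z(FA)] = −½·(-0.9945 + 0.8779) = 0.0583
c > 0: the participant has a conservative response bias.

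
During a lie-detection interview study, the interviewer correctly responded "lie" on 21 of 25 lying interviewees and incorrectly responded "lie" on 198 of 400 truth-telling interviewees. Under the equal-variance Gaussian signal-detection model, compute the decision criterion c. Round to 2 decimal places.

H = 21/25 = 0.8400
FA = 198/400 = 0.4950
Φ⁻¹(H) = 0.994
Φ⁻¹(FA) = -0.013
c = −½·[z(H) + z(FA)] = −0.5 × (0.994 + (-0.013)) = -0.4905
c < 0: the interviewer has a liberal response bias.

c = -0.49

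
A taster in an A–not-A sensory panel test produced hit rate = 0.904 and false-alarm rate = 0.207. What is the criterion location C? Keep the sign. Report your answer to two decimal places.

z(0.904) = 1.3047, z(0.207) = -0.8169
c = −½·[z(H) + z(FA)] = −0.5 × (1.3047 + (-0.8169)) = -0.2439

C = -0.24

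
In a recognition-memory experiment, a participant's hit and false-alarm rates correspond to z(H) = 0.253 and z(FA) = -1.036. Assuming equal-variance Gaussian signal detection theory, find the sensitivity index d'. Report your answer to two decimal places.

d' = z(H) − z(FA) = 0.253 − (-1.036) = 1.289

d' = 1.29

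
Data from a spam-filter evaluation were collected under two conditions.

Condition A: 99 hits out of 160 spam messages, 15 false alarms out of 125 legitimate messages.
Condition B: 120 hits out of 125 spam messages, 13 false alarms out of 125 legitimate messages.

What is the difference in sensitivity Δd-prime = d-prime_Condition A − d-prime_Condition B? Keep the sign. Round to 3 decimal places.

Δd-prime = -1.533

Condition A: z(0.6188) = 0.3023, z(0.1200) = -1.1750, d' = 1.4773
Condition B: z(0.9600) = 1.7507, z(0.1040) = -1.2591, d' = 3.0098
Δd' = d'_Condition A − d'_Condition B = 1.4773 − 3.0098 = -1.5325
Condition B has the higher sensitivity.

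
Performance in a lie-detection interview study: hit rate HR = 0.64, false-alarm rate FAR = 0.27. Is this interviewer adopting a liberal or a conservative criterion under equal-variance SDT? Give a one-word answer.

conservative

z(H) = 0.358, z(FA) = -0.613
c = −½·(z(H) + z(FA)) = 0.1275
c > 0 → conservative criterion (biased toward responding “no”).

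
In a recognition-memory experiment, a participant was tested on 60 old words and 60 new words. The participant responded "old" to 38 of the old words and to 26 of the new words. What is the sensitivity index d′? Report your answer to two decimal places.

H = 38/60 = 0.6333
FA = 26/60 = 0.4333
Φ⁻¹(H) = Φ⁻¹(0.6333) = 0.3406
Φ⁻¹(FA) = Φ⁻¹(0.4333) = -0.1680
d' = z(H) − z(FA) = 0.3406 − (-0.1680) = 0.5086

d′ = 0.51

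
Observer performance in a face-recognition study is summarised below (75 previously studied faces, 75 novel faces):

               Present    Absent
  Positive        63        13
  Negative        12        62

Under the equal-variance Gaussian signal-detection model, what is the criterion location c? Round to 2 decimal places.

H = 63/75 = 0.8400
FA = 13/75 = 0.1733
Φ⁻¹(H) = Φ⁻¹(0.8400) = 0.9945
Φ⁻¹(FA) = Φ⁻¹(0.1733) = -0.9412
c = −½·[z(H) + z(FA)] = −0.5 × (0.9945 + (-0.9412)) = -0.02665
c < 0: the observer has a liberal response bias.

c = -0.03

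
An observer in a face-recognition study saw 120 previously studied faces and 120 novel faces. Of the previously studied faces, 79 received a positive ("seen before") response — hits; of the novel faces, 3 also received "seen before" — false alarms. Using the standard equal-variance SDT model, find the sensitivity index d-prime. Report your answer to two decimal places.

H = 79/120 = 0.6583
FA = 3/120 = 0.0250
Φ⁻¹(H) = Φ⁻¹(0.6583) = 0.408
Φ⁻¹(FA) = Φ⁻¹(0.0250) = -1.960
d' = z(H) − z(FA) = 0.408 − (-1.960) = 2.368

d-prime = 2.37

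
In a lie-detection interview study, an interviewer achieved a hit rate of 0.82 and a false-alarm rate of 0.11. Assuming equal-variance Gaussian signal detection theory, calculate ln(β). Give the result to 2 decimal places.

ln β = 0.33

z(H) = z(0.82) = 0.915
z(FA) = z(0.11) = -1.227
ln β = −½·[z(H)² − z(FA)²] = −0.5 × (0.837 − 1.506) = 0.3345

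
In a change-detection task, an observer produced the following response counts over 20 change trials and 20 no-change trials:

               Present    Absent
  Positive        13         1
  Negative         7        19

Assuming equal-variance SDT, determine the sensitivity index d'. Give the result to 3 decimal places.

H = 13/20 = 0.6500
FA = 1/20 = 0.0500
Φ⁻¹(H) = Φ⁻¹(0.6500) = 0.3853
Φ⁻¹(FA) = Φ⁻¹(0.0500) = -1.6449
d' = z(H) − z(FA) = 0.3853 − (-1.6449) = 2.0302

d' = 2.030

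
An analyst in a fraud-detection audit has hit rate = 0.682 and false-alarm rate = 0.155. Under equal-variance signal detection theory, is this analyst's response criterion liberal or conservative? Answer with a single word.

z(H) = 0.473, z(FA) = -1.015
c = −½·(z(H) + z(FA)) = 0.271
c > 0 → conservative criterion (biased toward responding “no”).

conservative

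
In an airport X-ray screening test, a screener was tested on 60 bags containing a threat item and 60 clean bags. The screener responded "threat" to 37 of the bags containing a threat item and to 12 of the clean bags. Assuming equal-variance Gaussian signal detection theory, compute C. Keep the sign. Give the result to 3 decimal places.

H = 37/60 = 0.6167
FA = 12/60 = 0.2000
z(H) = 0.2968
z(FA) = -0.8416
c = −½·[z(H) + z(FA)] = −0.5 × (0.2968 + (-0.8416)) = 0.2724

C = 0.272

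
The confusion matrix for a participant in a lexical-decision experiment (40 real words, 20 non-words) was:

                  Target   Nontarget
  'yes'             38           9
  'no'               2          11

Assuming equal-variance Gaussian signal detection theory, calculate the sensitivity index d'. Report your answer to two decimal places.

d' = 1.77

H = 38/40 = 0.9500
FA = 9/20 = 0.4500
z(H) = 1.645
z(FA) = -0.126
d' = z(H) − z(FA) = 1.645 − (-0.126) = 1.771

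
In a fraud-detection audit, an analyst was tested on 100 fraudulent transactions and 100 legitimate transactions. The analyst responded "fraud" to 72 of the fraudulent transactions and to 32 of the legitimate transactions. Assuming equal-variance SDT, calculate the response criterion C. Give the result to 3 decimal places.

C = -0.058

H = 72/100 = 0.7200
FA = 32/100 = 0.3200
z(H) = z(0.7200) = 0.5828
z(FA) = z(0.3200) = -0.4677
c = −½·[z(H) + z(FA)] = −0.5 × (0.5828 + (-0.4677)) = -0.05755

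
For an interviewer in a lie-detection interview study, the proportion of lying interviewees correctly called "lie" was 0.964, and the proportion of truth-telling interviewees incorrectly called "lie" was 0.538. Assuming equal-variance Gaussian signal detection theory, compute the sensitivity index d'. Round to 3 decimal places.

d' = 1.704

Φ⁻¹(H) = 1.7991
Φ⁻¹(FA) = 0.0954
d' = z(H) − z(FA) = 1.7991 − 0.0954 = 1.7037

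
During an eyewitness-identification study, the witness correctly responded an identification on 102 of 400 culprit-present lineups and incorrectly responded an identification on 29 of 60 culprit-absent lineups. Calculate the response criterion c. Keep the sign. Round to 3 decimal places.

H = 102/400 = 0.2550
FA = 29/60 = 0.4833
z(H) = z(0.2550) = -0.6588
z(FA) = z(0.4833) = -0.0419
c = −½·[z(H) + z(FA)] = −0.5 × (-0.6588 + (-0.0419)) = 0.35035
c > 0: the witness has a conservative response bias.

c = 0.350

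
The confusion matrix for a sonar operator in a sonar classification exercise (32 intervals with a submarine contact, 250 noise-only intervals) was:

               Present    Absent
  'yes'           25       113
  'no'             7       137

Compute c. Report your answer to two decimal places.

H = 25/32 = 0.7812
FA = 113/250 = 0.4520
Φ⁻¹(H) = 0.776
Φ⁻¹(FA) = -0.121
c = −½·[z(H) + z(FA)] = −0.5 × (0.776 + (-0.121)) = -0.3275

c = -0.33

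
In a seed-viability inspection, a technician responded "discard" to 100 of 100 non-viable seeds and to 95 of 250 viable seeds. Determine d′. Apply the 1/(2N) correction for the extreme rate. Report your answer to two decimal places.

The hit rate is 100/100 = 1, so apply the 1/(2N) correction: H → 1 − 1/(2·100) = 0.99500.
z(H) = z(0.99500) = 2.576
z(FA) = z(0.38000) = -0.305
d' = 2.576 − (-0.305) = 2.881

d′ = 2.88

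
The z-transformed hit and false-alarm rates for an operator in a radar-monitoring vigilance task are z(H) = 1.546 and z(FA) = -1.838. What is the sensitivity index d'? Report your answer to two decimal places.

d' = z(H) − z(FA) = 1.546 − (-1.838) = 3.384

d' = 3.38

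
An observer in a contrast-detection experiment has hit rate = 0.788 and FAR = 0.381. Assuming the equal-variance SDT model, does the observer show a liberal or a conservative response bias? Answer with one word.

liberal

z(H) = 0.800, z(FA) = -0.303
c = −½·(z(H) + z(FA)) = -0.2485
c < 0 → liberal criterion (biased toward responding “yes”).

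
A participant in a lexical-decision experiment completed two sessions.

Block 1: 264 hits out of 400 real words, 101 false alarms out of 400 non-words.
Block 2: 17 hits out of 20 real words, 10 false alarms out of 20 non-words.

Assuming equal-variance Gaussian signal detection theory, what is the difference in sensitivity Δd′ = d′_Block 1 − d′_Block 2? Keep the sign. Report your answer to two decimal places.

Δd′ = 0.04

Block 1: z(0.6600) = 0.412, z(0.2525) = -0.667, d' = 1.079
Block 2: z(0.8500) = 1.036, z(0.5000) = 0.000, d' = 1.036
Δd' = d'_Block 1 − d'_Block 2 = 1.079 − 1.036 = 0.043
Block 1 has the higher sensitivity.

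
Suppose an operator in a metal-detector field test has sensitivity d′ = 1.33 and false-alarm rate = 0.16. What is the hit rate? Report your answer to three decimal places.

hit rate = 0.631

z(false-alarm rate) = z(0.16) = -0.9945
z(H) = z(FA) + d' = -0.9945 + 1.33 = 0.3355
hit rate = Φ(0.3355) = 0.6314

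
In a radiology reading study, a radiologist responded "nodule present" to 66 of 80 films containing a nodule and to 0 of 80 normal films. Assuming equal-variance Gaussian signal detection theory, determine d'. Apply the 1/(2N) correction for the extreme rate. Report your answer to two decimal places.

d' = 3.43

The false-alarm rate is 0/80 = 0, so apply the 1/(2N) correction: FA → 1/(2·80) = 0.00625.
z(H) = z(0.82500) = 0.935
z(FA) = z(0.00625) = -2.498
d' = 0.935 − (-2.498) = 3.433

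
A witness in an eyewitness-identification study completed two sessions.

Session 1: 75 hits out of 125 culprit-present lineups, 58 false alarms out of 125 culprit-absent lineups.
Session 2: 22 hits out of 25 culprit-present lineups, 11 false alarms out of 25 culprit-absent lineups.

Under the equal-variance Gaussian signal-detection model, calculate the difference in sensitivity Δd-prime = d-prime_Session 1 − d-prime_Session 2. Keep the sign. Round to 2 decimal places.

Session 1: z(0.6000) = 0.253, z(0.4640) = -0.090, d' = 0.343
Session 2: z(0.8800) = 1.175, z(0.4400) = -0.151, d' = 1.326
Δd' = d'_Session 1 − d'_Session 2 = 0.343 − 1.326 = -0.983
Session 2 has the higher sensitivity.

Δd-prime = -0.98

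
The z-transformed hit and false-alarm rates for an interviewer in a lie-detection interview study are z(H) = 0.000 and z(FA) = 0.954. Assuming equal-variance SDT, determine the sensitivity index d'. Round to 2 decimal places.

d' = -0.95

d' = z(H) − z(FA) = 0.000 − 0.954 = -0.954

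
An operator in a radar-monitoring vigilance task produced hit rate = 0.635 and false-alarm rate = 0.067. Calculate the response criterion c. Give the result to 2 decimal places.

Φ⁻¹(H) = Φ⁻¹(0.635) = 0.3451
Φ⁻¹(FA) = Φ⁻¹(0.067) = -1.4985
c = −½·[z(H) + z(FA)] = −0.5 × (0.3451 + (-1.4985)) = 0.5767

c = 0.58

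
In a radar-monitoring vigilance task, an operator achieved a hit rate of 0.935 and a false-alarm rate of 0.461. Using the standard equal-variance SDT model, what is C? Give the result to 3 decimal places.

z(0.935) = 1.5141, z(0.461) = -0.0979
c = −½·[z(H) + z(FA)] = −0.5 × (1.5141 + (-0.0979)) = -0.7081

C = -0.708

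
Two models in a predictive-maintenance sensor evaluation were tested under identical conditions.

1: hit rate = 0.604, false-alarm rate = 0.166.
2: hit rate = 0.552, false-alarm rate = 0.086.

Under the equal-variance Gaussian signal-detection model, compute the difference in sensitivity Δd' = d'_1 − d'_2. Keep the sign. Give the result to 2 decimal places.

Δd' = -0.26

1: z(0.604) = 0.264, z(0.166) = -0.970, d' = 1.234
2: z(0.552) = 0.131, z(0.086) = -1.366, d' = 1.497
Δd' = d'_1 − d'_2 = 1.234 − 1.497 = -0.263
2 has the higher sensitivity.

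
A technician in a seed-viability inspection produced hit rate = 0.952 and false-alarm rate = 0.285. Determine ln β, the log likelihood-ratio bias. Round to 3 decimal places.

ln β = -1.224

z(H) = 1.6646
z(FA) = -0.5681
ln β = −½·[z(H)² − z(FA)²] = −0.5 × (2.7709 − 0.3227) = -1.2241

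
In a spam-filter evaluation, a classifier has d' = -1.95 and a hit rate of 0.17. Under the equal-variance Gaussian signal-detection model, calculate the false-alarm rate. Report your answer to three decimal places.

z(hit rate) = z(0.17) = -0.9542
z(FA) = z(H) − d' = -0.9542 − (-1.95) = 0.9958
false-alarm rate = Φ(0.9958) = 0.8403

false-alarm rate = 0.840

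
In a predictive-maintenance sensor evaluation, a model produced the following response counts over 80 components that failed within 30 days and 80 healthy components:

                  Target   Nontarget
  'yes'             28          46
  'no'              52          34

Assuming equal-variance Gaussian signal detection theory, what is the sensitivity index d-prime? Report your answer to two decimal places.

H = 28/80 = 0.3500
FA = 46/80 = 0.5750
z(0.3500) = -0.385, z(0.5750) = 0.189
d' = z(H) − z(FA) = -0.385 − 0.189 = -0.574

d-prime = -0.57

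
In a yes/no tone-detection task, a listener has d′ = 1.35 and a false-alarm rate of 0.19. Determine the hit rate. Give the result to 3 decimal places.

z(false-alarm rate) = z(0.19) = -0.8779
z(H) = z(FA) + d' = -0.8779 + 1.35 = 0.4721
hit rate = Φ(0.4721) = 0.6816

hit rate = 0.682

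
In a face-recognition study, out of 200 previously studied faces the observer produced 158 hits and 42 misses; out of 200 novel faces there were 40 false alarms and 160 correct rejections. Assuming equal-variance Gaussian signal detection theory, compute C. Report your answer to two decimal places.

H = 158/200 = 0.7900
FA = 40/200 = 0.2000
Φ⁻¹(H) = 0.8064
Φ⁻¹(FA) = -0.8416
c = −½·[z(H) + z(FA)] = −0.5 × (0.8064 + (-0.8416)) = 0.0176

C = 0.02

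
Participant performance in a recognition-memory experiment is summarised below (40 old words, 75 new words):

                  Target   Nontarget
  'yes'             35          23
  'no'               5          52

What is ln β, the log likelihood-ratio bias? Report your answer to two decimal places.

ln β = -0.53

H = 35/40 = 0.8750
FA = 23/75 = 0.3067
Φ⁻¹(H) = Φ⁻¹(0.8750) = 1.150
Φ⁻¹(FA) = Φ⁻¹(0.3067) = -0.505
ln β = −½·[z(H)² − z(FA)²] = −0.5 × (1.323 − 0.255) = -0.534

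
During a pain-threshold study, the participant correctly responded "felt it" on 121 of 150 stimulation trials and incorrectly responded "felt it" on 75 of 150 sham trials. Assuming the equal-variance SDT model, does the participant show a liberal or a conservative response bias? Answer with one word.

liberal

z(H) = 0.866, z(FA) = 0.000
c = −½·(z(H) + z(FA)) = -0.433
c < 0 → liberal criterion (biased toward responding “yes”).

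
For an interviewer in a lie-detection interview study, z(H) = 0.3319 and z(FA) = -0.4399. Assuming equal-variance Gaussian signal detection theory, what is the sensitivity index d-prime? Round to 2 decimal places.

d' = z(H) − z(FA) = 0.3319 − (-0.4399) = 0.7718

d-prime = 0.77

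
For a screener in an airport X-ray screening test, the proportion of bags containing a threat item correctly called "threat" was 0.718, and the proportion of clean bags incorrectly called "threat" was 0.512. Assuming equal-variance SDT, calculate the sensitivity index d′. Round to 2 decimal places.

Φ⁻¹(H) = Φ⁻¹(0.718) = 0.577
Φ⁻¹(FA) = Φ⁻¹(0.512) = 0.030
d' = z(H) − z(FA) = 0.577 − 0.030 = 0.547

d′ = 0.55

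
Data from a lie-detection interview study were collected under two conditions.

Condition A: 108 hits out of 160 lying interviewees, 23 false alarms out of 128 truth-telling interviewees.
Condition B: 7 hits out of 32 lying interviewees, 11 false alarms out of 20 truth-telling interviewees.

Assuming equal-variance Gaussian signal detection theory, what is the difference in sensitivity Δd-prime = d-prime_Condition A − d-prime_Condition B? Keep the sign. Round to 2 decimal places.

Condition A: z(0.6750) = 0.454, z(0.1797) = -0.917, d' = 1.371
Condition B: z(0.2188) = -0.776, z(0.5500) = 0.126, d' = -0.902
Δd' = d'_Condition A − d'_Condition B = 1.371 − (-0.902) = 2.273
Condition A has the higher sensitivity.

Δd-prime = 2.27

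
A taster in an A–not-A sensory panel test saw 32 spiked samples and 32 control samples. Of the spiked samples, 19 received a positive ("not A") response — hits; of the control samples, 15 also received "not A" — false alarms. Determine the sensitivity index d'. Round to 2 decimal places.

H = 19/32 = 0.5938
FA = 15/32 = 0.4688
Φ⁻¹(H) = 0.2373
Φ⁻¹(FA) = -0.0783
d' = z(H) − z(FA) = 0.2373 − (-0.0783) = 0.3156

d' = 0.32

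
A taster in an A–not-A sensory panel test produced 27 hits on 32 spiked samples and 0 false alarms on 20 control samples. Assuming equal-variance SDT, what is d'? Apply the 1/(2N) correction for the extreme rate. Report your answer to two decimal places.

The false-alarm rate is 0/20 = 0, so apply the 1/(2N) correction: FA → 1/(2·20) = 0.02500.
z(H) = z(0.84375) = 1.010
z(FA) = z(0.02500) = -1.960
d' = 1.010 − (-1.960) = 2.970

d' = 2.97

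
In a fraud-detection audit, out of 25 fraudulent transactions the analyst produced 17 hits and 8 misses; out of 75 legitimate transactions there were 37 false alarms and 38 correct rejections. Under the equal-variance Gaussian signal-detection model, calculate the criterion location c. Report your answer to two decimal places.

H = 17/25 = 0.6800
FA = 37/75 = 0.4933
z(0.6800) = 0.468, z(0.4933) = -0.017
c = −½·[z(H) + z(FA)] = −0.5 × (0.468 + (-0.017)) = -0.2255
c < 0: the analyst has a liberal response bias.

c = -0.23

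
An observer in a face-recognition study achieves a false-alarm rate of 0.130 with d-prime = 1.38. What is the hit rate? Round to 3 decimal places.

hit rate = 0.600

z(false-alarm rate) = z(0.130) = -1.1264
z(H) = z(FA) + d' = -1.1264 + 1.38 = 0.2536
hit rate = Φ(0.2536) = 0.6001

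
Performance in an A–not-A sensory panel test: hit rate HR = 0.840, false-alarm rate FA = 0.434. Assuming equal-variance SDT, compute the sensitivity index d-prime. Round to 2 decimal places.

z(H) = z(0.840) = 0.9945
z(FA) = z(0.434) = -0.1662
d' = z(H) − z(FA) = 0.9945 − (-0.1662) = 1.1607

d-prime = 1.16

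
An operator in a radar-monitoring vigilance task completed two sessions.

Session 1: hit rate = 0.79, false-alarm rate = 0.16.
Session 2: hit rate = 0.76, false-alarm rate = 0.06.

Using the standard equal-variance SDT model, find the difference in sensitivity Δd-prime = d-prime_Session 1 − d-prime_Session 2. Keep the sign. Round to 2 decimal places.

Δd-prime = -0.46

Session 1: z(0.79) = 0.806, z(0.16) = -0.994, d' = 1.800
Session 2: z(0.76) = 0.706, z(0.06) = -1.555, d' = 2.261
Δd' = d'_Session 1 − d'_Session 2 = 1.800 − 2.261 = -0.461
Session 2 has the higher sensitivity.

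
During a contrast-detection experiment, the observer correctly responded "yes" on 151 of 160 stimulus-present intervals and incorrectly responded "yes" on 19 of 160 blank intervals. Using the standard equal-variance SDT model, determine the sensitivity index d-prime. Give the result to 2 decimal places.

H = 151/160 = 0.9437
FA = 19/160 = 0.1187
Φ⁻¹(H) = Φ⁻¹(0.9437) = 1.5866
Φ⁻¹(FA) = Φ⁻¹(0.1187) = -1.1815
d' = z(H) − z(FA) = 1.5866 − (-1.1815) = 2.7681

d-prime = 2.77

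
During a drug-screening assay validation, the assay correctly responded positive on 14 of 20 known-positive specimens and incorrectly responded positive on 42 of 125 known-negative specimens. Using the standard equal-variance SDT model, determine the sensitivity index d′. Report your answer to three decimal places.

H = 14/20 = 0.7000
FA = 42/125 = 0.3360
z(H) = z(0.7000) = 0.5244
z(FA) = z(0.3360) = -0.4234
d' = z(H) − z(FA) = 0.5244 − (-0.4234) = 0.9478

d′ = 0.948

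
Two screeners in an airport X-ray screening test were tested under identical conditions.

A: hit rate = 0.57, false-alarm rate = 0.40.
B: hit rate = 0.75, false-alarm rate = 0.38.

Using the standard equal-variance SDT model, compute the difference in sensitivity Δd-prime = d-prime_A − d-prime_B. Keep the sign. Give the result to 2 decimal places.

Δd-prime = -0.55

A: z(0.57) = 0.176, z(0.40) = -0.253, d' = 0.429
B: z(0.75) = 0.674, z(0.38) = -0.305, d' = 0.979
Δd' = d'_A − d'_B = 0.429 − 0.979 = -0.550
B has the higher sensitivity.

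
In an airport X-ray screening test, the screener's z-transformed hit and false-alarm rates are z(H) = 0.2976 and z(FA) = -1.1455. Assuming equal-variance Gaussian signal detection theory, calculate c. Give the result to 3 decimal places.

c = 0.424

c = −½·[z(H) + z(FA)] = −½·(0.2976 + (-1.1455)) = 0.42395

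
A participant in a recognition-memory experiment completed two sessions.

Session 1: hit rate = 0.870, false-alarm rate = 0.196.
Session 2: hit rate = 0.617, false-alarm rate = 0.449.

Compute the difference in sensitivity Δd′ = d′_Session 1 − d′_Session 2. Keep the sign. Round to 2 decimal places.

Session 1: z(0.870) = 1.126, z(0.196) = -0.856, d' = 1.982
Session 2: z(0.617) = 0.298, z(0.449) = -0.128, d' = 0.426
Δd' = d'_Session 1 − d'_Session 2 = 1.982 − 0.426 = 1.556
Session 1 has the higher sensitivity.

Δd′ = 1.56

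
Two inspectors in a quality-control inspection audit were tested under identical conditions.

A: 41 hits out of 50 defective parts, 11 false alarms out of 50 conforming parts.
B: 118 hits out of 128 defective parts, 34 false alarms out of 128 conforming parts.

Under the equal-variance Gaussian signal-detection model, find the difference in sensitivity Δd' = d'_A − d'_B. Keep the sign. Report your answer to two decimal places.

A: z(0.8200) = 0.915, z(0.2200) = -0.772, d' = 1.687
B: z(0.9219) = 1.418, z(0.2656) = -0.626, d' = 2.044
Δd' = d'_A − d'_B = 1.687 − 2.044 = -0.357
B has the higher sensitivity.

Δd' = -0.36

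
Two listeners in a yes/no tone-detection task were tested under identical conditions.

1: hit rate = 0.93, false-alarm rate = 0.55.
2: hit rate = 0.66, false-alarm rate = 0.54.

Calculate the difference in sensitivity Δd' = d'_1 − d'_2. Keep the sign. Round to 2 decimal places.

Δd' = 1.04

1: z(0.93) = 1.476, z(0.55) = 0.126, d' = 1.350
2: z(0.66) = 0.412, z(0.54) = 0.100, d' = 0.312
Δd' = d'_1 − d'_2 = 1.350 − 0.312 = 1.038
1 has the higher sensitivity.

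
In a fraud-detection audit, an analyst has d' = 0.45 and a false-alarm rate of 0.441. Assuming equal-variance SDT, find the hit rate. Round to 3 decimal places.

z(false-alarm rate) = z(0.441) = -0.1484
z(H) = z(FA) + d' = -0.1484 + 0.45 = 0.3016
hit rate = Φ(0.3016) = 0.6185

hit rate = 0.619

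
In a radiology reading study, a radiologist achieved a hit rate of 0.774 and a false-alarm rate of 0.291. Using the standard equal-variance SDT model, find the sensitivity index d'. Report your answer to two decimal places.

d' = 1.30

Φ⁻¹(H) = Φ⁻¹(0.774) = 0.7521
Φ⁻¹(FA) = Φ⁻¹(0.291) = -0.5505
d' = z(H) − z(FA) = 0.7521 − (-0.5505) = 1.3026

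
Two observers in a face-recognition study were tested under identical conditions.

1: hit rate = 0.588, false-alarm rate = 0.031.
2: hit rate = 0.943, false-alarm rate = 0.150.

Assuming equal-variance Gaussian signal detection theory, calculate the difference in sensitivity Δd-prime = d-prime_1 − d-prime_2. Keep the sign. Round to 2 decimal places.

1: z(0.588) = 0.222, z(0.031) = -1.866, d' = 2.088
2: z(0.943) = 1.580, z(0.150) = -1.036, d' = 2.616
Δd' = d'_1 − d'_2 = 2.088 − 2.616 = -0.528
2 has the higher sensitivity.

Δd-prime = -0.53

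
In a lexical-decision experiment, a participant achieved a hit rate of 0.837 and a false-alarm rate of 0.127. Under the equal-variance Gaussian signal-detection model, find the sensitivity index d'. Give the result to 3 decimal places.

Φ⁻¹(0.837) = 0.9822, Φ⁻¹(0.127) = -1.1407
d' = z(H) − z(FA) = 0.9822 − (-1.1407) = 2.1229

d' = 2.123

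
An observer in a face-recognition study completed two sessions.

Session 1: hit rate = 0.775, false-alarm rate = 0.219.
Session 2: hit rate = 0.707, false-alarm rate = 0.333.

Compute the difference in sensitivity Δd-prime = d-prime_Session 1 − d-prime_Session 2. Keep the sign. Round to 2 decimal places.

Δd-prime = 0.55

Session 1: z(0.775) = 0.755, z(0.219) = -0.776, d' = 1.531
Session 2: z(0.707) = 0.545, z(0.333) = -0.432, d' = 0.977
Δd' = d'_Session 1 − d'_Session 2 = 1.531 − 0.977 = 0.554
Session 1 has the higher sensitivity.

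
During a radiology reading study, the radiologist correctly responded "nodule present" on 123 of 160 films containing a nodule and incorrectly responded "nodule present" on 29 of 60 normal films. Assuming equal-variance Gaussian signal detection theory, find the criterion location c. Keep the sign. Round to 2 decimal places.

H = 123/160 = 0.7688
FA = 29/60 = 0.4833
Φ⁻¹(H) = Φ⁻¹(0.7688) = 0.735
Φ⁻¹(FA) = Φ⁻¹(0.4833) = -0.042
c = −½·[z(H) + z(FA)] = −0.5 × (0.735 + (-0.042)) = -0.3465

c = -0.35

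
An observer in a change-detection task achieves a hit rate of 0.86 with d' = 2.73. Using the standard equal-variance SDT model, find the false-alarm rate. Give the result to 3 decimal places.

z(hit rate) = z(0.86) = 1.0803
z(FA) = z(H) − d' = 1.0803 − 2.73 = -1.6497
false-alarm rate = Φ(-1.6497) = 0.0495

false-alarm rate = 0.050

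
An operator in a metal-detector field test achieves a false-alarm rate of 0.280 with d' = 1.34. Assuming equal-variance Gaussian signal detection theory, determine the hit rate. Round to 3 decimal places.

hit rate = 0.776

z(false-alarm rate) = z(0.280) = -0.5828
z(H) = z(FA) + d' = -0.5828 + 1.34 = 0.7572
hit rate = Φ(0.7572) = 0.7755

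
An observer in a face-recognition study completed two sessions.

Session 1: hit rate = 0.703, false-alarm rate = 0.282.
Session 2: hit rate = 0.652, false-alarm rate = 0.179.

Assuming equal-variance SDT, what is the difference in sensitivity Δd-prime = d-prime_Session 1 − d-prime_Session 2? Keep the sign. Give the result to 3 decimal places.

Δd-prime = -0.200

Session 1: z(0.703) = 0.5330, z(0.282) = -0.5769, d' = 1.1099
Session 2: z(0.652) = 0.3907, z(0.179) = -0.9192, d' = 1.3099
Δd' = d'_Session 1 − d'_Session 2 = 1.1099 − 1.3099 = -0.2000
Session 2 has the higher sensitivity.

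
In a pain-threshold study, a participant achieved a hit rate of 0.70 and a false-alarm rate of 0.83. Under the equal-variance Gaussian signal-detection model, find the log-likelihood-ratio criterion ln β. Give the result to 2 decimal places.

z(0.70) = 0.524, z(0.83) = 0.954
ln β = −½·[z(H)² − z(FA)²] = −0.5 × (0.275 − 0.910) = 0.3175

ln β = 0.32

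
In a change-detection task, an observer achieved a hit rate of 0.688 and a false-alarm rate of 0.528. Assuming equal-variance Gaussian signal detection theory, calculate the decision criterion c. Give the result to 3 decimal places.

c = -0.280

z(H) = 0.4902
z(FA) = 0.0702
c = −½·[z(H) + z(FA)] = −0.5 × (0.4902 + 0.0702) = -0.2802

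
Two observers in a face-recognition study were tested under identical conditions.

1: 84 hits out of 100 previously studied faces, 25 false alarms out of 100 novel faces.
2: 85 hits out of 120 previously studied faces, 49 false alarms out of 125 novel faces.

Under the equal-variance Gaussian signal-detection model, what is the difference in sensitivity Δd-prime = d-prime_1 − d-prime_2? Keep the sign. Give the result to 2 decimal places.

Δd-prime = 0.85

1: z(0.8400) = 0.994, z(0.2500) = -0.674, d' = 1.668
2: z(0.7083) = 0.548, z(0.3920) = -0.274, d' = 0.822
Δd' = d'_1 − d'_2 = 1.668 − 0.822 = 0.846
1 has the higher sensitivity.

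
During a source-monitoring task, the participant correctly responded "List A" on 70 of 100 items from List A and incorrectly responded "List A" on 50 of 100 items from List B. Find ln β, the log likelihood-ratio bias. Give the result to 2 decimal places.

ln β = -0.14

H = 70/100 = 0.7000
FA = 50/100 = 0.5000
z(H) = 0.524
z(FA) = 0.000
ln β = −½·[z(H)² − z(FA)²] = −0.5 × (0.275 − 0.000) = -0.1375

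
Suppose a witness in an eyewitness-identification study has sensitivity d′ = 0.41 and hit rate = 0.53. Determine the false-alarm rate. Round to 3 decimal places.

false-alarm rate = 0.369

z(hit rate) = z(0.53) = 0.0753
z(FA) = z(H) − d' = 0.0753 − 0.41 = -0.3347
false-alarm rate = Φ(-0.3347) = 0.3689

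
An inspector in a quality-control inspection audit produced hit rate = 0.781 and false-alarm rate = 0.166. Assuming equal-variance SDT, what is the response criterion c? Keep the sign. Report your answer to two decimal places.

z(H) = z(0.781) = 0.7756
z(FA) = z(0.166) = -0.9701
c = −½·[z(H) + z(FA)] = −0.5 × (0.7756 + (-0.9701)) = 0.09725
c > 0: the inspector has a conservative response bias.

c = 0.10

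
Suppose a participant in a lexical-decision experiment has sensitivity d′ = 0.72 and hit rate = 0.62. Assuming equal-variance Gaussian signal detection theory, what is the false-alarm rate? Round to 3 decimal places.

z(hit rate) = z(0.62) = 0.3055
z(FA) = z(H) − d' = 0.3055 − 0.72 = -0.4145
false-alarm rate = Φ(-0.4145) = 0.3393

false-alarm rate = 0.339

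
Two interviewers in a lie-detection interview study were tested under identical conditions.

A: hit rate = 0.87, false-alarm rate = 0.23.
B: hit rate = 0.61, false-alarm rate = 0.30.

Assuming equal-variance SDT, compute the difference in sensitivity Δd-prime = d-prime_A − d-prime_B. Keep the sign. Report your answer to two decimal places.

A: z(0.87) = 1.126, z(0.23) = -0.739, d' = 1.865
B: z(0.61) = 0.279, z(0.30) = -0.524, d' = 0.803
Δd' = d'_A − d'_B = 1.865 − 0.803 = 1.062
A has the higher sensitivity.

Δd-prime = 1.06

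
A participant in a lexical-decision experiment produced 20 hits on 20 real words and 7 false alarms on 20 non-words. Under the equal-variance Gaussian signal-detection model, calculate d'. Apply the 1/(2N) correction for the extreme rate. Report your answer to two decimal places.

The hit rate is 20/20 = 1, so apply the 1/(2N) correction: H → 1 − 1/(2·20) = 0.97500.
z(H) = z(0.97500) = 1.960
z(FA) = z(0.35000) = -0.385
d' = 1.960 − (-0.385) = 2.345

d' = 2.35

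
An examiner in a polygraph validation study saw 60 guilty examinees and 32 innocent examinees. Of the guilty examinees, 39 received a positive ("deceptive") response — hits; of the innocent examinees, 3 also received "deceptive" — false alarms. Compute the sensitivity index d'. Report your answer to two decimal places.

d' = 1.70

H = 39/60 = 0.6500
FA = 3/32 = 0.0938
Φ⁻¹(0.6500) = 0.3853, Φ⁻¹(0.0938) = -1.3177
d' = z(H) − z(FA) = 0.3853 − (-1.3177) = 1.7030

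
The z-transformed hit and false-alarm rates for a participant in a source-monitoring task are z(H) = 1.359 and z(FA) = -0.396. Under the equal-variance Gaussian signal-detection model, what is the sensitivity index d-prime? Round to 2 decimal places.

d-prime = 1.76

d' = z(H) − z(FA) = 1.359 − (-0.396) = 1.755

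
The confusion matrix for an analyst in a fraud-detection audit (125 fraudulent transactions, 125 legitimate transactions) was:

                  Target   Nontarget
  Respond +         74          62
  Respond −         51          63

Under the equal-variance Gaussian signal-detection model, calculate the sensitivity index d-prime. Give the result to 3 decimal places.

H = 74/125 = 0.5920
FA = 62/125 = 0.4960
z(H) = 0.2327
z(FA) = -0.0100
d' = z(H) − z(FA) = 0.2327 − (-0.0100) = 0.2427

d-prime = 0.243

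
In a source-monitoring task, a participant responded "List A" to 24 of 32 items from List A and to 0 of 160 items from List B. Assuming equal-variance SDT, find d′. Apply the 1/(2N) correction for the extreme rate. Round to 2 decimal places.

d′ = 3.41

The false-alarm rate is 0/160 = 0, so apply the 1/(2N) correction: FA → 1/(2·160) = 0.00313.
z(H) = z(0.75000) = 0.674
z(FA) = z(0.00313) = -2.734
d' = 0.674 − (-2.734) = 3.408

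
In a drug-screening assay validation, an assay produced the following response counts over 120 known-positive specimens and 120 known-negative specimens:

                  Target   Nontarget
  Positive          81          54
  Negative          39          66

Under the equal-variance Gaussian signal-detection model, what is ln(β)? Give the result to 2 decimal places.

H = 81/120 = 0.6750
FA = 54/120 = 0.4500
Φ⁻¹(0.6750) = 0.454, Φ⁻¹(0.4500) = -0.126
ln β = −½·[z(H)² − z(FA)²] = −0.5 × (0.206 − 0.016) = -0.095

ln β = -0.10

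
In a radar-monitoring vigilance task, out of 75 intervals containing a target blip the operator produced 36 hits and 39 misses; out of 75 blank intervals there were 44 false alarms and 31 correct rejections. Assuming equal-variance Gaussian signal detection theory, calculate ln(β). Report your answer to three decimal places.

ln β = 0.023

H = 36/75 = 0.4800
FA = 44/75 = 0.5867
z(H) = -0.0502
z(FA) = 0.2191
ln β = −½·[z(H)² − z(FA)²] = −0.5 × (0.0025 − 0.0480) = 0.02275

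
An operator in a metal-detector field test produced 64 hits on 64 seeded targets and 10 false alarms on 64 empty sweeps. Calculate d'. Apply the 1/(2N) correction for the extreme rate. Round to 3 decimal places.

d' = 3.428

The hit rate is 64/64 = 1, so apply the 1/(2N) correction: H → 1 − 1/(2·64) = 0.99219.
z(H) = z(0.99219) = 2.4177
z(FA) = z(0.15625) = -1.0100
d' = 2.4177 − (-1.0100) = 3.4277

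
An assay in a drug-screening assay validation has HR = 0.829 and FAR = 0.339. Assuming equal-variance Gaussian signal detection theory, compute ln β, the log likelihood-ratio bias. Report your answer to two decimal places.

ln β = -0.37

Φ⁻¹(H) = 0.950
Φ⁻¹(FA) = -0.415
ln β = −½·[z(H)² − z(FA)²] = −0.5 × (0.903 − 0.172) = -0.3655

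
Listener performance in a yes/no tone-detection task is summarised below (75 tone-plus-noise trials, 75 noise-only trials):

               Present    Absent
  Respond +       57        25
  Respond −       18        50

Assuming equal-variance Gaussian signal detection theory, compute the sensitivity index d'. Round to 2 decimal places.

d' = 1.14

H = 57/75 = 0.7600
FA = 25/75 = 0.3333
z(H) = z(0.7600) = 0.706
z(FA) = z(0.3333) = -0.431
d' = z(H) − z(FA) = 0.706 − (-0.431) = 1.137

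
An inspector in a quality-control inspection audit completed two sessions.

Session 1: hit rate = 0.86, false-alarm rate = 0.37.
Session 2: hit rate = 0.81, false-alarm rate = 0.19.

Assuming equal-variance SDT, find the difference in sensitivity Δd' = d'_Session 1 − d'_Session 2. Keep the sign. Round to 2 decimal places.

Δd' = -0.34

Session 1: z(0.86) = 1.080, z(0.37) = -0.332, d' = 1.412
Session 2: z(0.81) = 0.878, z(0.19) = -0.878, d' = 1.756
Δd' = d'_Session 1 − d'_Session 2 = 1.412 − 1.756 = -0.344
Session 2 has the higher sensitivity.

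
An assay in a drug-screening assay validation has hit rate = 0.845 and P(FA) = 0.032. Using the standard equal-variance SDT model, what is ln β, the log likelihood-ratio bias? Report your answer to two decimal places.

z(0.845) = 1.015, z(0.032) = -1.852
ln β = −½·[z(H)² − z(FA)²] = −0.5 × (1.030 − 3.430) = 1.200

ln β = 1.20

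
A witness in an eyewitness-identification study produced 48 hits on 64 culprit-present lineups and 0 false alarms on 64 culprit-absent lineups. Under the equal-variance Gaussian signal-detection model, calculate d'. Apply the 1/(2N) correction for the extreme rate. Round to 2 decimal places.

d' = 3.09

The false-alarm rate is 0/64 = 0, so apply the 1/(2N) correction: FA → 1/(2·64) = 0.00781.
z(H) = z(0.75000) = 0.674
z(FA) = z(0.00781) = -2.418
d' = 0.674 − (-2.418) = 3.092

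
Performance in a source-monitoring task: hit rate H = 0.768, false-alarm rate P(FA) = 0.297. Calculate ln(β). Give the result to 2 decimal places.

ln β = -0.13

Φ⁻¹(H) = Φ⁻¹(0.768) = 0.732
Φ⁻¹(FA) = Φ⁻¹(0.297) = -0.533
ln β = −½·[z(H)² − z(FA)²] = −0.5 × (0.536 − 0.284) = -0.126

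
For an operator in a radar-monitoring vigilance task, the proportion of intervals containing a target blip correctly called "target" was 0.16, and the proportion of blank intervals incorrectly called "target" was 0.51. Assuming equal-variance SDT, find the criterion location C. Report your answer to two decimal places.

z(H) = -0.9945
z(FA) = 0.0251
c = −½·[z(H) + z(FA)] = −0.5 × (-0.9945 + 0.0251) = 0.4847

C = 0.48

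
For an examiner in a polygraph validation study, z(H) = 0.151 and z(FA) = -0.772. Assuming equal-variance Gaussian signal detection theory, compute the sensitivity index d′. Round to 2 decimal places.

d′ = 0.92

d' = z(H) − z(FA) = 0.151 − (-0.772) = 0.923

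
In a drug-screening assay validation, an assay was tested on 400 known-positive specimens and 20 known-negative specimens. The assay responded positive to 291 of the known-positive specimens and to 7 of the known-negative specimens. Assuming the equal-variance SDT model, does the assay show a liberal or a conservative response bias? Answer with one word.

liberal

z(H) = 0.605, z(FA) = -0.385
c = −½·(z(H) + z(FA)) = -0.110
c < 0 → liberal criterion (biased toward responding “yes”).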